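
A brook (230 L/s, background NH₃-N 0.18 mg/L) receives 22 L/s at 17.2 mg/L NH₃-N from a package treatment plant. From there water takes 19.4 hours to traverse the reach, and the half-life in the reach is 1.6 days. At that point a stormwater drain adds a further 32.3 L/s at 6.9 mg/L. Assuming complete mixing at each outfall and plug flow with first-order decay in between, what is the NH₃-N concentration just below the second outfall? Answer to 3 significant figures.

After mixing, C = (230.0·0.1800 + 22.00·17.20) / 252.0 = 419.8/252.0 = 1.666 mg/L; combined flow 252.0 L/s.
Half-life 1.6 d → k = ln 2 / 1.6 = 0.4332 d⁻¹.
Applying C = C₀e^(−kt): 1.666 × 0.7046 = 1.174 mg/L.
At the second outfall, C = (252.0·1.174 + 32.30·6.900) / (252.0 + 32.30) = 1.824 mg/L.

1.82 mg/L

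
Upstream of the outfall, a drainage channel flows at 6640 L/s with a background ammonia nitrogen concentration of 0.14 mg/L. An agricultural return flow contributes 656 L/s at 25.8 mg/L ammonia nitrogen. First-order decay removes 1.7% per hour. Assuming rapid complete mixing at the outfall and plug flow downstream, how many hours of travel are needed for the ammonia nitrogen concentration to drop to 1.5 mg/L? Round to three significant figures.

28.5 h

Flow-weighted average: C = (6640·0.1400 + 656.0·25.80) / 7296 = 17850/7296 = 2.447 mg/L.
1.7%/h lost → k = −ln(1 − 0.017) = 0.01715 h⁻¹.
2.447·exp(−k·t) = 1.5 → t = ln(2.447/1.5)/k = 102800 s = 28.55 h.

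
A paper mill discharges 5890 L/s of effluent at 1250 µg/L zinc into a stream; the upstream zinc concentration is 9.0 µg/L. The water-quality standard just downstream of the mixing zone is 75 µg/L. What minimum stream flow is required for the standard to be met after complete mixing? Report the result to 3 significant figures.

105000 L/s

Set C_mix = 75: (Q·9.000 + 5890·1250) / (Q + 5890) = 75
→ Q = 5890·(1250 − 75)/(75 − 9.000) = 104900 L/s.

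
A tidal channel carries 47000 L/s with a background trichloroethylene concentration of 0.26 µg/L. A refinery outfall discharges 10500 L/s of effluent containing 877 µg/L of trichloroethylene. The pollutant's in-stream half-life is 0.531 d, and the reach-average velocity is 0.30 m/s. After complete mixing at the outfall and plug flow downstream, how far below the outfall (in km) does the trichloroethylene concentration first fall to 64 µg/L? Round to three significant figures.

Flow-weighted average: C = (47000·0.2600 + 10500·877.0) / 57500 = 9221000/57500 = 160.4 µg/L.
Half-life 0.531 d → k = ln 2 / 0.531 = 1.305 d⁻¹.
Set 160.4·exp(−k·t) = 64 → t = ln(160.4/64)/k = 60800 s = 16.89 h.
Distance = v·t = 0.30·60800 = 18240 m = 18.24 km.

18.2 km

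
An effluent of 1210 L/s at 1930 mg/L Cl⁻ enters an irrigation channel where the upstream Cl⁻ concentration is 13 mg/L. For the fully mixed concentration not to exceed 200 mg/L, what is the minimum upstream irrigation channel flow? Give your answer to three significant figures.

11200 L/s

Set C_mix = 200: (Q·13.00 + 1210·1930) / (Q + 1210) = 200
→ Q = 1210·(1930 − 200)/(200 − 13.00) = 11190 L/s.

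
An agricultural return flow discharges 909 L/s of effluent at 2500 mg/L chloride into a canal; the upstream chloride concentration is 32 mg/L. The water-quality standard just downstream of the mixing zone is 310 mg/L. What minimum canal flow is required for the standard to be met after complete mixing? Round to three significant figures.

Set C_mix = 310: (Q·32.00 + 909.0·2500) / (Q + 909.0) = 310
→ Q = 909.0·(2500 − 310)/(310 − 32.00) = 7161 L/s.

7160 L/s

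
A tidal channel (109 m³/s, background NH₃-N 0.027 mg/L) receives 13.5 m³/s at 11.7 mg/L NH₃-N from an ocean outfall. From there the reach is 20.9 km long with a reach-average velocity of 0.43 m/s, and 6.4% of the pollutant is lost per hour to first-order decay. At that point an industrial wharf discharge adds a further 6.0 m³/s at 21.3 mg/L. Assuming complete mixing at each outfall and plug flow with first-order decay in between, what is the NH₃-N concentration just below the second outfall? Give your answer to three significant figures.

Mass balance: C = (109.0·0.02700 + 13.50·11.70) / 122.5 = 160.9/122.5 = 1.313 mg/L; combined flow 122.5 m³/s.
Travel time t = 20.9·1000 / 0.43 = 48600 s = 13.50 h.
6.4%/h lost → k = −ln(1 − 0.064) = 0.06614 h⁻¹.
After decay, C = 1.313 × e^(−kt) = 1.313 × 0.4094 = 0.5378 mg/L.
At the second outfall, C = (122.5·0.5378 + 6.000·21.30) / (122.5 + 6.000) = 1.507 mg/L.

1.51 mg/L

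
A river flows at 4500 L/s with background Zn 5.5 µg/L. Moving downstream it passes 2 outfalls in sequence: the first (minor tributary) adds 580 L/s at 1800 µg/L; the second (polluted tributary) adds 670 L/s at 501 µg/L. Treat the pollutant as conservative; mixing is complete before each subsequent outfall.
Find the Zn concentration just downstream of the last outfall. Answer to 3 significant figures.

244 µg/L

After outfall 1: Q = 4500 + 580.0 = 5080 L/s; C = (4500·5.500 + 580.0·1800)/5080 = 210.4 µg/L.
After outfall 2: Q = 5080 + 670.0 = 5750 L/s; C = (5080·210.4 + 670.0·501.0)/5750 = 244.2 µg/L.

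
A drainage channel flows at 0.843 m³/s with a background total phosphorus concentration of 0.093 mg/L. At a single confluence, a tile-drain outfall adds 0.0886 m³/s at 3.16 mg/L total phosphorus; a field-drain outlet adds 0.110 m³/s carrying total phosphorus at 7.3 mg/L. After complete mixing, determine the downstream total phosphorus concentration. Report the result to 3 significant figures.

1.11 mg/L

Mass balance: C = (0.8430·0.09300 + 0.08860·3.160 + 0.1100·7.300) / 1.042 = 1.161/1.042 = 1.115 mg/L.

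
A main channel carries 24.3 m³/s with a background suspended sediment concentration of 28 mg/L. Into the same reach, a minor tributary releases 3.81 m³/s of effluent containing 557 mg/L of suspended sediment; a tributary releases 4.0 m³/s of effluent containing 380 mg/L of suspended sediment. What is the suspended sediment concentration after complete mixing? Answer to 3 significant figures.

135 mg/L

Conservation of mass: C = (24.30·28.00 + 3.810·557.0 + 4.000·380.0) / 32.11 = 4323/32.11 = 134.6 mg/L.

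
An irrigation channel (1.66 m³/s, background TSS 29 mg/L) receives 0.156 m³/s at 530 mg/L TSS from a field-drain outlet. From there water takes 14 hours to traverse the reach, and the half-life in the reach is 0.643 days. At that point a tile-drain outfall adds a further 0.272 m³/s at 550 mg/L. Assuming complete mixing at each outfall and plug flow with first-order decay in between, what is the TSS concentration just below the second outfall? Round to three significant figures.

Mixed concentration C = ΣQC/ΣQ = (1.660·29.00 + 0.1560·530.0) / 1.816 = 130.8/1.816 = 72.04 mg/L; combined flow 1.816 m³/s.
Half-life 0.643 d → k = ln 2 / 0.643 = 1.078 d⁻¹.
First-order decay: C = 72.04·exp(−k·t) = 72.04·0.5332 = 38.41 mg/L.
Second outfall: C = (1.816·38.41 + 0.2720·550.0)/2.088 = 105.1 mg/L.

105 mg/L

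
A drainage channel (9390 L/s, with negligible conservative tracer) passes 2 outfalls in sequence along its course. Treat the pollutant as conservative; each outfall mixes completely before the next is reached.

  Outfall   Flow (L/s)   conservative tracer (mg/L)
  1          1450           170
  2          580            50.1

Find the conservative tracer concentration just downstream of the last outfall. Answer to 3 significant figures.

Outfall 1: combined Q = 10840 L/s; C = (9390·0 + 1450·170.0)/10840 = 22.74 mg/L.
Outfall 2: combined Q = 11420 L/s; C = (10840·22.74 + 580.0·50.10)/11420 = 24.13 mg/L.

24.1 mg/L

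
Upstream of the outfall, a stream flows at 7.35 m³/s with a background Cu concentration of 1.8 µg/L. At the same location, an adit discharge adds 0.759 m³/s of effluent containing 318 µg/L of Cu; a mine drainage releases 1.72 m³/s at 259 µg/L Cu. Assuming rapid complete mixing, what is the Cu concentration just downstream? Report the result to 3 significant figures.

71.2 µg/L

Conservation of mass: C = (7.350·1.800 + 0.7590·318.0 + 1.720·259.0) / 9.829 = 700.1/9.829 = 71.23 µg/L.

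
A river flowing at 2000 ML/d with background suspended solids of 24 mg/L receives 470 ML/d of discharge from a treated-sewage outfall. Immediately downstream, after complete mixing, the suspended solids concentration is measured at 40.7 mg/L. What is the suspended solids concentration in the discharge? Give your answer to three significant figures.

112 mg/L

Mass balance: 2000·24.00 + 470.0·Cₑ = 2470·40.70
→ Cₑ = (2470·40.70 − 2000·24.00) / 470.0 = 111.8 mg/L.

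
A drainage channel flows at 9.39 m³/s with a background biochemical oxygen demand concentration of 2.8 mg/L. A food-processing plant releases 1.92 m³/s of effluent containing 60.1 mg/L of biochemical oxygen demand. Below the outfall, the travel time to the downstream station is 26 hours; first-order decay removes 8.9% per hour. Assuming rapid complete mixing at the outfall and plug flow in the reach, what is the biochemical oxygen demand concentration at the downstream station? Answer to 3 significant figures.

1.11 mg/L

Mixed concentration C = ΣQC/ΣQ = (9.390·2.800 + 1.920·60.10) / 11.31 = 141.7/11.31 = 12.53 mg/L.
8.9%/h lost → k = −ln(1 − 0.089) = 0.09321 h⁻¹.
Decay over the reach: 12.53·exp(−kt) = 12.53·0.08861 = 1.110 mg/L.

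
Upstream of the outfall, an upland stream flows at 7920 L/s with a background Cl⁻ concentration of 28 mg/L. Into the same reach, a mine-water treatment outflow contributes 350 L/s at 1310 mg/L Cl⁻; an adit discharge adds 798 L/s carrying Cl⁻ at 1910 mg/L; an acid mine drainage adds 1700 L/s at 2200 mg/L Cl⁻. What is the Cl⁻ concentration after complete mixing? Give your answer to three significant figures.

552 mg/L

Flow-weighted average: C = (7920·28.00 + 350.0·1310 + 798.0·1910 + 1700·2200) / 10770 = 5944000/10770 = 552.0 mg/L.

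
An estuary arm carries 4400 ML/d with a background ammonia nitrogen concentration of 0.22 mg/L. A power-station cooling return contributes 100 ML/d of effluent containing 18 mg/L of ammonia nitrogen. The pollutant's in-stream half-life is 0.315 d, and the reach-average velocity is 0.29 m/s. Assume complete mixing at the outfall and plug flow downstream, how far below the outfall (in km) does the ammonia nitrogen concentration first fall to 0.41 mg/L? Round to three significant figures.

Mixed concentration C = ΣQC/ΣQ = (4400·0.2200 + 100.0·18.00) / 4500 = 2768/4500 = 0.6151 mg/L.
Half-life 0.315 d → k = ln 2 / 0.315 = 2.200 d⁻¹.
Set 0.6151·exp(−k·t) = 0.41 → t = ln(0.6151/0.41)/k = 15930 s = 4.424 h.
Distance = v·t = 0.29·15930 = 4619 m = 4.619 km.

4.62 km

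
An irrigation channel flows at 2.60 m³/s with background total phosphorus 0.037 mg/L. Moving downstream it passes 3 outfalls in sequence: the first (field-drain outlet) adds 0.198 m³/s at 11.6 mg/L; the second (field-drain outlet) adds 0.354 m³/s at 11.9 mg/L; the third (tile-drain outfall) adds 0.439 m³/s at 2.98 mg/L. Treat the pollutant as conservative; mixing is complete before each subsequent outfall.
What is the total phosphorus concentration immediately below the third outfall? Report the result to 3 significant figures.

Below outfall 1: Q → 2.798 m³/s, C = (2.600·0.03700 + 0.1980·11.60)/2.798 = 0.8553 mg/L.
Below outfall 2: Q → 3.152 m³/s, C = (2.798·0.8553 + 0.3540·11.90)/3.152 = 2.096 mg/L.
Below outfall 3: Q → 3.591 m³/s, C = (3.152·2.096 + 0.4390·2.980)/3.591 = 2.204 mg/L.

2.20 mg/L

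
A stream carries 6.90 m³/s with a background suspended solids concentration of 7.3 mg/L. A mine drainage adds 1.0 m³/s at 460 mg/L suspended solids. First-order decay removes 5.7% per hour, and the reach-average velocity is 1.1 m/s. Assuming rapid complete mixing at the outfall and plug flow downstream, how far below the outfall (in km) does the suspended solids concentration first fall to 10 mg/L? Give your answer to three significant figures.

Mixed concentration C = ΣQC/ΣQ = (6.900·7.300 + 1.000·460.0) / 7.900 = 510.4/7.900 = 64.60 mg/L.
5.7%/h lost → k = −ln(1 − 0.057) = 0.05869 h⁻¹.
Set 64.60·exp(−k·t) = 10 → t = ln(64.60/10)/k = 114400 s = 31.79 h.
Distance = v·t = 1.1·114400 = 125900 m = 125.9 km.

126 km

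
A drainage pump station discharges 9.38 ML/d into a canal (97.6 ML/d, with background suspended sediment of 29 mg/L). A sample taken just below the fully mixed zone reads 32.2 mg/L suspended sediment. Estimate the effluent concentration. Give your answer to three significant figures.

65.5 mg/L

Mass balance: 97.60·29.00 + 9.380·Cₑ = 107.0·32.20
→ Cₑ = (107.0·32.20 − 97.60·29.00) / 9.380 = 65.50 mg/L.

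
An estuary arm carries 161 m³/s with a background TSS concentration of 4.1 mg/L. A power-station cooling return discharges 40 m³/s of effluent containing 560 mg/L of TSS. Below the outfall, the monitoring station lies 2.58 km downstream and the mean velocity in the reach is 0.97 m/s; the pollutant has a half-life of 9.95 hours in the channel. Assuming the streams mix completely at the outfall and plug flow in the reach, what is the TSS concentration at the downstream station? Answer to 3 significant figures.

109 mg/L

After mixing, C = (161.0·4.100 + 40.00·560.0) / 201.0 = 23060/201.0 = 114.7 mg/L.
Travel time t = 2.58·1000 / 0.97 = 2660 s = 0.7388 h.
Half-life 9.95 h → k = ln 2 / 9.95 = 0.06966 h⁻¹ = 1.672 d⁻¹.
First-order decay: C = 114.7·exp(−k·t) = 114.7·0.9498 = 109.0 mg/L.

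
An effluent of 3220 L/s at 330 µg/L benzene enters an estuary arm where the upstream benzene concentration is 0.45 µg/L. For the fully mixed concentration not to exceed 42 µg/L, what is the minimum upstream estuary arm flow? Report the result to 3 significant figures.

Set C_mix = 42: (Q·0.4500 + 3220·330.0) / (Q + 3220) = 42
→ Q = 3220·(330.0 − 42)/(42 − 0.4500) = 22320 L/s.

22300 L/s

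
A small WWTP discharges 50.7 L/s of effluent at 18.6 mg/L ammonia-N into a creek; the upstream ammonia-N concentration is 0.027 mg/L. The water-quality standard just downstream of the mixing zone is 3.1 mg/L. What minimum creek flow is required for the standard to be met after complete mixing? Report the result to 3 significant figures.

Set C_mix = 3.1: (Q·0.02700 + 50.70·18.60) / (Q + 50.70) = 3.1
→ Q = 50.70·(18.60 − 3.1)/(3.1 − 0.02700) = 255.7 L/s.

256 L/s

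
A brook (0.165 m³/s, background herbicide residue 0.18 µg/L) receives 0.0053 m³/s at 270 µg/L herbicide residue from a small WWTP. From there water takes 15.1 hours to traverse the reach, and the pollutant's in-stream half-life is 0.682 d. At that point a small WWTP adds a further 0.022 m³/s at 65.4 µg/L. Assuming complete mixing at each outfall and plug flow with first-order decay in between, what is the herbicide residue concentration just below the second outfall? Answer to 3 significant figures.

Conservation of mass: C = (0.1650·0.1800 + 0.005300·270.0) / 0.1703 = 1.461/0.1703 = 8.577 µg/L; combined flow 0.1703 m³/s.
Half-life 0.682 d → k = ln 2 / 0.682 = 1.016 d⁻¹.
First-order decay: C = 8.577·exp(−k·t) = 8.577·0.5276 = 4.525 µg/L.
At the second outfall, C = (0.1703·4.525 + 0.02200·65.40) / (0.1703 + 0.02200) = 11.49 µg/L.

11.5 µg/L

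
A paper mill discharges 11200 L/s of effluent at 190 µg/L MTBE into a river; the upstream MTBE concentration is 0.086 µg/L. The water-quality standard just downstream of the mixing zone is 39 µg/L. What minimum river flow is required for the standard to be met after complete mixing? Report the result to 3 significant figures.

Set C_mix = 39: (Q·0.08600 + 11200·190.0) / (Q + 11200) = 39
→ Q = 11200·(190.0 − 39)/(39 − 0.08600) = 43460 L/s.

43500 L/s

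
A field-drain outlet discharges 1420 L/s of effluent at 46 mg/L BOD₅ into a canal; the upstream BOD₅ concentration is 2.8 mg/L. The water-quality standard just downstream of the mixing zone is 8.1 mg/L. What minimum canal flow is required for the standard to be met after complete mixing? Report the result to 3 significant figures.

10200 L/s

Set C_mix = 8.1: (Q·2.800 + 1420·46.00) / (Q + 1420) = 8.1
→ Q = 1420·(46.00 − 8.1)/(8.1 − 2.800) = 10150 L/s.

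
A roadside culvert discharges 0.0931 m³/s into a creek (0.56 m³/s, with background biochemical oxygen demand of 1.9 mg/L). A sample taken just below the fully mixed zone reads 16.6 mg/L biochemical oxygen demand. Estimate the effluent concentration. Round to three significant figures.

105 mg/L

Mass balance: 0.5600·1.900 + 0.09310·Cₑ = 0.6531·16.60
→ Cₑ = (0.6531·16.60 − 0.5600·1.900) / 0.09310 = 105.0 mg/L.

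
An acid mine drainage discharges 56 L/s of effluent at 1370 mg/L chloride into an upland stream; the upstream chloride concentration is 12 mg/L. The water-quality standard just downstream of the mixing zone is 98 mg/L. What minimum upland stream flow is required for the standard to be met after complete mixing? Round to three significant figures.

Set C_mix = 98: (Q·12.00 + 56.00·1370) / (Q + 56.00) = 98
→ Q = 56.00·(1370 − 98)/(98 − 12.00) = 828.3 L/s.

828 L/s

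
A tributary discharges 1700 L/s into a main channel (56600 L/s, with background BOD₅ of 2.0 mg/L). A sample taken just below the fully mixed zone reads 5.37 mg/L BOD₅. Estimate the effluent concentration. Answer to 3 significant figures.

Mass balance: 56600·2.000 + 1700·Cₑ = 58300·5.370
→ Cₑ = (58300·5.370 − 56600·2.000) / 1700 = 117.6 mg/L.

118 mg/L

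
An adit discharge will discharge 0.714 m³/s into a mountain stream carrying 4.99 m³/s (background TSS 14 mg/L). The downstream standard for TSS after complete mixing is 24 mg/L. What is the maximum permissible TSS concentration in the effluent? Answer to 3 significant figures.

At the limit, (Qr·Cr + Qe·Cₑ)/(Qr + Qe) = 24:
Cₑ = (5.704·24 − 4.990·14.00) / 0.7140 = 93.89 mg/L.

93.9 mg/L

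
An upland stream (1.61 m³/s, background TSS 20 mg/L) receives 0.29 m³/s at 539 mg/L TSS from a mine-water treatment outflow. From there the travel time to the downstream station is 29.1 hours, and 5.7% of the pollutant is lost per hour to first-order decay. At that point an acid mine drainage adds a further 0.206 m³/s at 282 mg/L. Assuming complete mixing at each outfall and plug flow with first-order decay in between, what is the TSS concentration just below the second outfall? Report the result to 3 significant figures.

43.8 mg/L

Mass balance: C = (1.610·20.00 + 0.2900·539.0) / 1.900 = 188.5/1.900 = 99.22 mg/L; combined flow 1.900 m³/s.
5.7%/h lost → k = −ln(1 − 0.057) = 0.05869 h⁻¹.
After decay, C = 99.22 × e^(−kt) = 99.22 × 0.1813 = 17.98 mg/L.
At the second outfall, C = (1.900·17.98 + 0.2060·282.0) / (1.900 + 0.2060) = 43.81 mg/L.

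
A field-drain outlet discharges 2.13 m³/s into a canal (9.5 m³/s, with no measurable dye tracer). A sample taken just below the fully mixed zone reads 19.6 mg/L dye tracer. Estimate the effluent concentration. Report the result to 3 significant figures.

Mass balance: 9.500·0 + 2.130·Cₑ = 11.63·19.60
→ Cₑ = (11.63·19.60 − 9.500·0) / 2.130 = 107.0 mg/L.

107 mg/L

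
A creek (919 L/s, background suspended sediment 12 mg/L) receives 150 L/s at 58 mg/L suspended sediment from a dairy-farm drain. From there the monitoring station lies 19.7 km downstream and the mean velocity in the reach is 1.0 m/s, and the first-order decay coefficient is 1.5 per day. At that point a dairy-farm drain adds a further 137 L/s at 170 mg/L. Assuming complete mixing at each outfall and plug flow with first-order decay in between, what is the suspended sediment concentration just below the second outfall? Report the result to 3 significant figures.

After mixing, C = (919.0·12.00 + 150.0·58.00) / 1069 = 19730/1069 = 18.45 mg/L; combined flow 1069 L/s.
Travel time t = 19.7·1000 / 1.0 = 19700 s = 5.472 h.
First-order decay: C = 18.45·exp(−k·t) = 18.45·0.7103 = 13.11 mg/L.
Second outfall: C = (1069·13.11 + 137.0·170.0)/1206 = 30.93 mg/L.

30.9 mg/L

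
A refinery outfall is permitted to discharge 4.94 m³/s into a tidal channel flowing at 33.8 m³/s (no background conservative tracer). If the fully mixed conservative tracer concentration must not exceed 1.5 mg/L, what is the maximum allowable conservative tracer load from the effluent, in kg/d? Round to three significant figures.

5020 kg/d

Mass balance at the limit: 33.80·0 + 4.940·Cₑ = 38.74·1.5 → Cₑ = 11.76 mg/L.
Load = 4.940 m³/s × 11.76 g/m³ × 86 400 s/d = 5021 kg/d.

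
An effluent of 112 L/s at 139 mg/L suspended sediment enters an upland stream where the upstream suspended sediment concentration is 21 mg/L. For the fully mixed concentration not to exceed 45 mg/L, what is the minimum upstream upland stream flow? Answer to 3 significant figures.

Set C_mix = 45: (Q·21.00 + 112.0·139.0) / (Q + 112.0) = 45
→ Q = 112.0·(139.0 − 45)/(45 − 21.00) = 438.7 L/s.

439 L/s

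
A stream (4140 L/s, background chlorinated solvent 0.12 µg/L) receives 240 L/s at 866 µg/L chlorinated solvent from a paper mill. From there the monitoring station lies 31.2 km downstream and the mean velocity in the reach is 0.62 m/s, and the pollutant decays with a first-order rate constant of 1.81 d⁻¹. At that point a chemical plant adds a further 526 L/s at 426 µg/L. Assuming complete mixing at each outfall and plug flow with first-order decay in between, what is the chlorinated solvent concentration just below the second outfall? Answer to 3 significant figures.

Conservation of mass: C = (4140·0.1200 + 240.0·866.0) / 4380 = 208300/4380 = 47.57 µg/L; combined flow 4380 L/s.
Travel time t = 31.2·1000 / 0.62 = 50320 s = 13.98 h.
Applying C = C₀e^(−kt): 47.57 × 0.3485 = 16.58 µg/L.
Second outfall: C = (4380·16.58 + 526.0·426.0)/4906 = 60.47 µg/L.

60.5 µg/L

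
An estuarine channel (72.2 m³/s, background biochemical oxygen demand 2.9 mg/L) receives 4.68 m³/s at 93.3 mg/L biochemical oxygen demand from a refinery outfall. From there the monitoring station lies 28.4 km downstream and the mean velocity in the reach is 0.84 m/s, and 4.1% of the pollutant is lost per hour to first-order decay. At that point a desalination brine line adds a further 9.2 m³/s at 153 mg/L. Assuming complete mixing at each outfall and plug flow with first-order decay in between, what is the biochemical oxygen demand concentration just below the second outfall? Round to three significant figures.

21.4 mg/L

After mixing, C = (72.20·2.900 + 4.680·93.30) / 76.88 = 646.0/76.88 = 8.403 mg/L; combined flow 76.88 m³/s.
Travel time t = 28.4·1000 / 0.84 = 33810 s = 9.392 h.
4.1%/h lost → k = −ln(1 − 0.041) = 0.04186 h⁻¹.
Applying C = C₀e^(−kt): 8.403 × 0.6749 = 5.671 mg/L.
At the second outfall, C = (76.88·5.671 + 9.200·153.0) / (76.88 + 9.200) = 21.42 mg/L.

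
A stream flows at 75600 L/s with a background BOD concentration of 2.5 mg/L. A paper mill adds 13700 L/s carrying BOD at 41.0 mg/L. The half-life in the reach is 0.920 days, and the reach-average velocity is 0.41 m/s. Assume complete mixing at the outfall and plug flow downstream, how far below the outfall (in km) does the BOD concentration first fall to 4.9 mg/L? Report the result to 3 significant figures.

25.4 km

Conservation of mass: C = (75600·2.500 + 13700·41.00) / 89300 = 750700/89300 = 8.406 mg/L.
Half-life 0.920 d → k = ln 2 / 0.920 = 0.7534 d⁻¹.
Set 8.406·exp(−k·t) = 4.9 → t = ln(8.406/4.9)/k = 61900 s = 17.19 h.
Distance = v·t = 0.41·61900 = 25380 m = 25.38 km.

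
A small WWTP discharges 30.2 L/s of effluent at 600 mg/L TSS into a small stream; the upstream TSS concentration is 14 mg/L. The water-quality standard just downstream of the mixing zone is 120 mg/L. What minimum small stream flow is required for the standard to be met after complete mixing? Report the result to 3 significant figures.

Set C_mix = 120: (Q·14.00 + 30.20·600.0) / (Q + 30.20) = 120
→ Q = 30.20·(600.0 − 120)/(120 − 14.00) = 136.8 L/s.

137 L/s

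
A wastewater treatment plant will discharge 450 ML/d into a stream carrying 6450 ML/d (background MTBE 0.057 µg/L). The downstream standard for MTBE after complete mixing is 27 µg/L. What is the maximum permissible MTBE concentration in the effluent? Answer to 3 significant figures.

At the limit, (Qr·Cr + Qe·Cₑ)/(Qr + Qe) = 27:
Cₑ = (6900·27 − 6450·0.05700) / 450.0 = 413.2 µg/L.

413 µg/L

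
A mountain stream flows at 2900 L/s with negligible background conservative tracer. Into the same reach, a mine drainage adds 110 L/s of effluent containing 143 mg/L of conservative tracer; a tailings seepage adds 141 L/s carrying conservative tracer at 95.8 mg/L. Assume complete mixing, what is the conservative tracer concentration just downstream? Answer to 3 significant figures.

9.28 mg/L

Conservation of mass: C = (2900·0 + 110.0·143.0 + 141.0·95.80) / 3151 = 29240/3151 = 9.279 mg/L.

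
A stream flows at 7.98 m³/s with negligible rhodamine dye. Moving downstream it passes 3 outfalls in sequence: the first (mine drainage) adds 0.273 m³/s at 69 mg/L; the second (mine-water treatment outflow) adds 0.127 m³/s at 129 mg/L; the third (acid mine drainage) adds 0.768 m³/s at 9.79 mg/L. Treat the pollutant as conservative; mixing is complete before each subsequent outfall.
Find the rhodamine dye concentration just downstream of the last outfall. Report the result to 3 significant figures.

4.67 mg/L

After outfall 1: Q = 7.980 + 0.2730 = 8.253 m³/s; C = (7.980·0 + 0.2730·69.00)/8.253 = 2.282 mg/L.
After outfall 2: Q = 8.253 + 0.1270 = 8.380 m³/s; C = (8.253·2.282 + 0.1270·129.0)/8.380 = 4.203 mg/L.
After outfall 3: Q = 8.380 + 0.7680 = 9.148 m³/s; C = (8.380·4.203 + 0.7680·9.790)/9.148 = 4.672 mg/L.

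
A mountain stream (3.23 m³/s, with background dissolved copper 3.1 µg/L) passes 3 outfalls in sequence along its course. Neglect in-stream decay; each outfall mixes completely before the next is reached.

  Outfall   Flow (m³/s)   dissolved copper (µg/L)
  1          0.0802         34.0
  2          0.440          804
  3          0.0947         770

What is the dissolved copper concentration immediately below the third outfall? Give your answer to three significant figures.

After outfall 1: Q = 3.230 + 0.08020 = 3.310 m³/s; C = (3.230·3.100 + 0.08020·34.00)/3.310 = 3.849 µg/L.
After outfall 2: Q = 3.310 + 0.4400 = 3.750 m³/s; C = (3.310·3.849 + 0.4400·804.0)/3.750 = 97.73 µg/L.
After outfall 3: Q = 3.750 + 0.09470 = 3.845 m³/s; C = (3.750·97.73 + 0.09470·770.0)/3.845 = 114.3 µg/L.

114 µg/L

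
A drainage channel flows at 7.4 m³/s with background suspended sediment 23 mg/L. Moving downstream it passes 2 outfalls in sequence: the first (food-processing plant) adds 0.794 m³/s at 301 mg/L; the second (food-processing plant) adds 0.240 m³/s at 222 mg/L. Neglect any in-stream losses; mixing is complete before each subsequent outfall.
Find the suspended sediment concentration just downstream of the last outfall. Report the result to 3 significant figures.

After outfall 1: Q = 7.400 + 0.7940 = 8.194 m³/s; C = (7.400·23.00 + 0.7940·301.0)/8.194 = 49.94 mg/L.
After outfall 2: Q = 8.194 + 0.2400 = 8.434 m³/s; C = (8.194·49.94 + 0.2400·222.0)/8.434 = 54.83 mg/L.

54.8 mg/L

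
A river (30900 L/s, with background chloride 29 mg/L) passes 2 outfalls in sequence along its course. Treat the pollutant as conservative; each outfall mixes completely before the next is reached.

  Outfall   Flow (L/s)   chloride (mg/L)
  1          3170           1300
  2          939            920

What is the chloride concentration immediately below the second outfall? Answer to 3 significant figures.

Outfall 1: combined Q = 34070 L/s; C = (30900·29.00 + 3170·1300)/34070 = 147.3 mg/L.
Outfall 2: combined Q = 35010 L/s; C = (34070·147.3 + 939.0·920.0)/35010 = 168.0 mg/L.

168 mg/L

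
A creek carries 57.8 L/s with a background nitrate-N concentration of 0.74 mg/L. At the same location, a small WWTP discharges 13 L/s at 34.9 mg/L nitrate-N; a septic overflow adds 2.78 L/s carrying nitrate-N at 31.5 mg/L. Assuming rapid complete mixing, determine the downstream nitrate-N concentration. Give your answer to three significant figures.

7.94 mg/L

After mixing, C = (57.80·0.7400 + 13.00·34.90 + 2.780·31.50) / 73.58 = 584.0/73.58 = 7.938 mg/L.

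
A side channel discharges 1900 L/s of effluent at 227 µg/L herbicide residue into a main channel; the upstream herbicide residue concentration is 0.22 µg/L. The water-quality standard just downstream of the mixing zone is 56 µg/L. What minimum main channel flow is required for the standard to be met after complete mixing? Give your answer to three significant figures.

Set C_mix = 56: (Q·0.2200 + 1900·227.0) / (Q + 1900) = 56
→ Q = 1900·(227.0 − 56)/(56 − 0.2200) = 5825 L/s.

5820 L/s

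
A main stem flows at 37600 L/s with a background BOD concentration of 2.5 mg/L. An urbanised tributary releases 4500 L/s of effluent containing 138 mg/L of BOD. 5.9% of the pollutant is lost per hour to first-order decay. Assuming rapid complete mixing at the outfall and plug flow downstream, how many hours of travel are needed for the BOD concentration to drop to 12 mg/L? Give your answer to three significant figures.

Conservation of mass: C = (37600·2.500 + 4500·138.0) / 42100 = 715000/42100 = 16.98 mg/L.
5.9%/h lost → k = −ln(1 − 0.059) = 0.06081 h⁻¹.
16.98·exp(−k·t) = 12 → t = ln(16.98/12)/k = 20560 s = 5.711 h.

5.71 h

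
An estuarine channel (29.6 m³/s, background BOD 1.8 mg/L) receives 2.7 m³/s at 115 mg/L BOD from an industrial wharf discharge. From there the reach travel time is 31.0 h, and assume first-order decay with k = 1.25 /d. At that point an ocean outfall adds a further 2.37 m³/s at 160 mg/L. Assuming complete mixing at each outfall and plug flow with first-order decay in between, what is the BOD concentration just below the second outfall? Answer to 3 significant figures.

13.0 mg/L

Mixed concentration C = ΣQC/ΣQ = (29.60·1.800 + 2.700·115.0) / 32.30 = 363.8/32.30 = 11.26 mg/L; combined flow 32.30 m³/s.
After decay, C = 11.26 × e^(−kt) = 11.26 × 0.1990 = 2.241 mg/L.
Second outfall: C = (32.30·2.241 + 2.370·160.0)/34.67 = 13.03 mg/L.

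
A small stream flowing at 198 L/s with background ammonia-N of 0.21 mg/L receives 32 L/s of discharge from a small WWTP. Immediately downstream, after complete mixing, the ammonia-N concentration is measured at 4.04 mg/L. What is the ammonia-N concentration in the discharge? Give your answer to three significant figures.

27.7 mg/L

Mass balance: 198.0·0.2100 + 32.00·Cₑ = 230.0·4.040
→ Cₑ = (230.0·4.040 − 198.0·0.2100) / 32.00 = 27.74 mg/L.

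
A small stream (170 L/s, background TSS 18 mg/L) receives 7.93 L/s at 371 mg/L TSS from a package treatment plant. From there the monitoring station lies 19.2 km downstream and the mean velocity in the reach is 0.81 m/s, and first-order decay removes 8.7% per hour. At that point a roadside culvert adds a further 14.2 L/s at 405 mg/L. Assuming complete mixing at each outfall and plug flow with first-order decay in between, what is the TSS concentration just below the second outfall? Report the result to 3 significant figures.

Mass balance: C = (170.0·18.00 + 7.930·371.0) / 177.9 = 6002/177.9 = 33.73 mg/L; combined flow 177.9 L/s.
Travel time t = 19.2·1000 / 0.81 = 23700 s = 6.584 h.
8.7%/h lost → k = −ln(1 − 0.087) = 0.09102 h⁻¹.
After decay, C = 33.73 × e^(−kt) = 33.73 × 0.5492 = 18.53 mg/L.
At the second outfall, C = (177.9·18.53 + 14.20·405.0) / (177.9 + 14.20) = 47.09 mg/L.

47.1 mg/L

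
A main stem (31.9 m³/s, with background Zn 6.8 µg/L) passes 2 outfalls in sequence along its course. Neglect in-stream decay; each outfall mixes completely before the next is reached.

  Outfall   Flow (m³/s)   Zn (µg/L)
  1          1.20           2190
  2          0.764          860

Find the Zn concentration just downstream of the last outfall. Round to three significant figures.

103 µg/L

After outfall 1: Q = 31.90 + 1.200 = 33.10 m³/s; C = (31.90·6.800 + 1.200·2190)/33.10 = 85.95 µg/L.
After outfall 2: Q = 33.10 + 0.7640 = 33.86 m³/s; C = (33.10·85.95 + 0.7640·860.0)/33.86 = 103.4 µg/L.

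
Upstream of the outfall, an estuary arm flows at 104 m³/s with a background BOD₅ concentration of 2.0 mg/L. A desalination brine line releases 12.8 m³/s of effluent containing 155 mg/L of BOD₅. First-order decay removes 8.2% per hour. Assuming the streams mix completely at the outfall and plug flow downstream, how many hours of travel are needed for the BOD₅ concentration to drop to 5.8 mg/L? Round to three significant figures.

Conservation of mass: C = (104.0·2.000 + 12.80·155.0) / 116.8 = 2192/116.8 = 18.77 mg/L.
8.2%/h lost → k = −ln(1 − 0.082) = 0.08556 h⁻¹.
18.77·exp(−k·t) = 5.8 → t = ln(18.77/5.8)/k = 49410 s = 13.72 h.

13.7 h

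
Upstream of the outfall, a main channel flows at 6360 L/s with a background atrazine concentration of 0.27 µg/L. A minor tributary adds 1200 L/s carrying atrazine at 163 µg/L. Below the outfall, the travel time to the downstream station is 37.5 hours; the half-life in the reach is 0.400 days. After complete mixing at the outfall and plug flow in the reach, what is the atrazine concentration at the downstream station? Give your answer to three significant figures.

1.74 µg/L

Conservation of mass: C = (6360·0.2700 + 1200·163.0) / 7560 = 197300/7560 = 26.10 µg/L.
Half-life 0.400 d → k = ln 2 / 0.400 = 1.733 d⁻¹.
First-order decay: C = 26.10·exp(−k·t) = 26.10·0.06670 = 1.741 µg/L.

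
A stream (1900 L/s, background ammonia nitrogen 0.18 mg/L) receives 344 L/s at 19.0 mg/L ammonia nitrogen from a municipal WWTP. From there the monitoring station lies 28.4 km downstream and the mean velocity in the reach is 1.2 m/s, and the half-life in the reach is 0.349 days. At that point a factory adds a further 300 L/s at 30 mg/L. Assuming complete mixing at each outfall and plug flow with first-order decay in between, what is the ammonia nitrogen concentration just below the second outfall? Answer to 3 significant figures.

After mixing, C = (1900·0.1800 + 344.0·19.00) / 2244 = 6878/2244 = 3.065 mg/L; combined flow 2244 L/s.
Travel time t = 28.4·1000 / 1.2 = 23670 s = 6.574 h.
Half-life 0.349 d → k = ln 2 / 0.349 = 1.986 d⁻¹.
After decay, C = 3.065 × e^(−kt) = 3.065 × 0.5804 = 1.779 mg/L.
At the second outfall, C = (2244·1.779 + 300.0·30.00) / (2244 + 300.0) = 5.107 mg/L.

5.11 mg/L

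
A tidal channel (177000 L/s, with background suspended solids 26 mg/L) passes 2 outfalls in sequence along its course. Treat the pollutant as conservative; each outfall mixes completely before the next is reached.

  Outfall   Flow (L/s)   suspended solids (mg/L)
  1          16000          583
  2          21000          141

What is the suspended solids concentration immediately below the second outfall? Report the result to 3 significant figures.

Below outfall 1: Q → 193000 L/s, C = (177000·26.00 + 16000·583.0)/193000 = 72.18 mg/L.
Below outfall 2: Q → 214000 L/s, C = (193000·72.18 + 21000·141.0)/214000 = 78.93 mg/L.

78.9 mg/L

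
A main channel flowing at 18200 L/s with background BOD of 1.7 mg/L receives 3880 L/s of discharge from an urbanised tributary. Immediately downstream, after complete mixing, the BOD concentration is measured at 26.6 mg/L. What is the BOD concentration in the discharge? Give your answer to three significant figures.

143 mg/L

Mass balance: 18200·1.700 + 3880·Cₑ = 22080·26.60
→ Cₑ = (22080·26.60 − 18200·1.700) / 3880 = 143.4 mg/L.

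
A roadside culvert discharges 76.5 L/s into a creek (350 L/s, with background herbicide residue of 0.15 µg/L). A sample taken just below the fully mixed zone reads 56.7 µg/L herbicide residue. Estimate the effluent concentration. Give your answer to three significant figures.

Mass balance: 350.0·0.1500 + 76.50·Cₑ = 426.5·56.70
→ Cₑ = (426.5·56.70 − 350.0·0.1500) / 76.50 = 315.4 µg/L.

315 µg/L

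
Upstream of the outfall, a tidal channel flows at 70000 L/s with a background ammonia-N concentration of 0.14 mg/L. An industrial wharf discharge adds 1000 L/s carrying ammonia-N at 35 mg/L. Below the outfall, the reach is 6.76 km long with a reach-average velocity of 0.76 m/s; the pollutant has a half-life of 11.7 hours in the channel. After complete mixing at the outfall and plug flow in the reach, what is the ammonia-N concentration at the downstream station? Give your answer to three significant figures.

Flow-weighted average: C = (70000·0.1400 + 1000·35.00) / 71000 = 44800/71000 = 0.6310 mg/L.
Travel time t = 6.76·1000 / 0.76 = 8895 s = 2.471 h.
Half-life 11.7 h → k = ln 2 / 11.7 = 0.05924 h⁻¹ = 1.422 d⁻¹.
First-order decay: C = 0.6310·exp(−k·t) = 0.6310·0.8638 = 0.5451 mg/L.

0.545 mg/L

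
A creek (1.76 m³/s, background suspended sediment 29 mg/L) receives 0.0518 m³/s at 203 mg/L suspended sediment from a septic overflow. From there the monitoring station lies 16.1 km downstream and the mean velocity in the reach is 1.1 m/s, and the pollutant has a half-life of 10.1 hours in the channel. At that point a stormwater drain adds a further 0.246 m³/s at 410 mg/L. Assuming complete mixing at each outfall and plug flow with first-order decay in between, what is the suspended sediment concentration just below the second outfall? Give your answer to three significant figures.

71.6 mg/L

Flow-weighted average: C = (1.760·29.00 + 0.05180·203.0) / 1.812 = 61.56/1.812 = 33.97 mg/L; combined flow 1.812 m³/s.
Travel time t = 16.1·1000 / 1.1 = 14640 s = 4.066 h.
Half-life 10.1 h → k = ln 2 / 10.1 = 0.06863 h⁻¹ = 1.647 d⁻¹.
First-order decay: C = 33.97·exp(−k·t) = 33.97·0.7565 = 25.70 mg/L.
Second outfall: C = (1.812·25.70 + 0.2460·410.0)/2.058 = 71.64 mg/L.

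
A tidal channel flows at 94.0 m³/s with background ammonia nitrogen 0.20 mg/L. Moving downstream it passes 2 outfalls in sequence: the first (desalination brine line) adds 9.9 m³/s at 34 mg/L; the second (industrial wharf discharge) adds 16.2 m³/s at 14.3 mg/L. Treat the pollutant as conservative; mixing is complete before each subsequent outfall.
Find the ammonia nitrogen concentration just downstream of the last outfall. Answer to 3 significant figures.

4.89 mg/L

Below outfall 1: Q → 103.9 m³/s, C = (94.00·0.2000 + 9.900·34.00)/103.9 = 3.421 mg/L.
Below outfall 2: Q → 120.1 m³/s, C = (103.9·3.421 + 16.20·14.30)/120.1 = 4.888 mg/L.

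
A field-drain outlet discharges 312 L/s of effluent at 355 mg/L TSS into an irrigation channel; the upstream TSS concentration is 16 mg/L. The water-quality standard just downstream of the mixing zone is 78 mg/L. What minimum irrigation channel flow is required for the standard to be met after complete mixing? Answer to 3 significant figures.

Set C_mix = 78: (Q·16.00 + 312.0·355.0) / (Q + 312.0) = 78
→ Q = 312.0·(355.0 − 78)/(78 − 16.00) = 1394 L/s.

1390 L/s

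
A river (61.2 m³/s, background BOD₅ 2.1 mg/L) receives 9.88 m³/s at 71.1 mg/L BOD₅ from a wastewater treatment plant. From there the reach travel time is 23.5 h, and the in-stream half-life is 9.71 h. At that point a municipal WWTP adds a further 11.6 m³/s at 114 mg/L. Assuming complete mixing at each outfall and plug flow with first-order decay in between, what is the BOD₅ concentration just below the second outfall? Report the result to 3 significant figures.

Mixed concentration C = ΣQC/ΣQ = (61.20·2.100 + 9.880·71.10) / 71.08 = 831.0/71.08 = 11.69 mg/L; combined flow 71.08 m³/s.
Half-life 9.71 h → k = ln 2 / 9.71 = 0.07138 h⁻¹ = 1.713 d⁻¹.
First-order decay: C = 11.69·exp(−k·t) = 11.69·0.1868 = 2.184 mg/L.
At the second outfall, C = (71.08·2.184 + 11.60·114.0) / (71.08 + 11.60) = 17.87 mg/L.

17.9 mg/L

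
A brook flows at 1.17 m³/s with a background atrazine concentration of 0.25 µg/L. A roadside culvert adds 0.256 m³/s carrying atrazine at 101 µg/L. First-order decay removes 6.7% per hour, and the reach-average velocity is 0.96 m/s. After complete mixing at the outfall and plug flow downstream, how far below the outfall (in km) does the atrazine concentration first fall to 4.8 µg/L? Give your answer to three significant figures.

After mixing, C = (1.170·0.2500 + 0.2560·101.0) / 1.426 = 26.15/1.426 = 18.34 µg/L.
6.7%/h lost → k = −ln(1 − 0.067) = 0.06935 h⁻¹.
Set 18.34·exp(−k·t) = 4.8 → t = ln(18.34/4.8)/k = 69580 s = 19.33 h.
Distance = v·t = 0.96·69580 = 66790 m = 66.79 km.

66.8 km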